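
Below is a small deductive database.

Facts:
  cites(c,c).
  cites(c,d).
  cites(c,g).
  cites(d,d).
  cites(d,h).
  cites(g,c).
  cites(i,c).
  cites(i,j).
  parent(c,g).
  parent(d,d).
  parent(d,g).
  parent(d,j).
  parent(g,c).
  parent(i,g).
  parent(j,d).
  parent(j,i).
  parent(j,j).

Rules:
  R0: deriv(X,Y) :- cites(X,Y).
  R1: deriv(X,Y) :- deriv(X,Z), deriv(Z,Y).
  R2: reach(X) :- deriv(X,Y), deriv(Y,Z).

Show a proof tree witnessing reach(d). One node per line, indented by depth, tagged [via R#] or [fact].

reach(d)  [via R2]
  deriv(d,d)  [via R0]
    cites(d,d)  [fact]
  deriv(d,d)  [via R0]
    cites(d,d)  [fact]

round 1: derive deriv(c,c) via R0 from cites(c,c)
round 1: derive deriv(c,d) via R0 from cites(c,d)
round 1: derive deriv(c,g) via R0 from cites(c,g)
round 1: derive deriv(d,d) via R0 from cites(d,d)
round 1: derive deriv(d,h) via R0 from cites(d,h)
round 1: derive deriv(g,c) via R0 from cites(g,c)
round 1: derive deriv(i,c) via R0 from cites(i,c)
round 1: derive deriv(i,j) via R0 from cites(i,j)
round 2: derive deriv(c,h) via R1 from deriv(c,d), deriv(d,h)
round 2: derive deriv(g,d) via R1 from deriv(g,c), deriv(c,d)
round 2: derive deriv(g,g) via R1 from deriv(g,c), deriv(c,g)
round 2: derive deriv(i,d) via R1 from deriv(i,c), deriv(c,d)
round 2: derive deriv(i,g) via R1 from deriv(i,c), deriv(c,g)
round 2: derive reach(c) via R2 from deriv(c,c), deriv(c,c)
round 2: derive reach(d) via R2 from deriv(d,d), deriv(d,d)
round 2: derive reach(g) via R2 from deriv(g,c), deriv(c,c)
round 2: derive reach(i) via R2 from deriv(i,c), deriv(c,c)
round 3: derive deriv(g,h) via R1 from deriv(g,c), deriv(c,h)
round 3: derive deriv(i,h) via R1 from deriv(i,c), deriv(c,h)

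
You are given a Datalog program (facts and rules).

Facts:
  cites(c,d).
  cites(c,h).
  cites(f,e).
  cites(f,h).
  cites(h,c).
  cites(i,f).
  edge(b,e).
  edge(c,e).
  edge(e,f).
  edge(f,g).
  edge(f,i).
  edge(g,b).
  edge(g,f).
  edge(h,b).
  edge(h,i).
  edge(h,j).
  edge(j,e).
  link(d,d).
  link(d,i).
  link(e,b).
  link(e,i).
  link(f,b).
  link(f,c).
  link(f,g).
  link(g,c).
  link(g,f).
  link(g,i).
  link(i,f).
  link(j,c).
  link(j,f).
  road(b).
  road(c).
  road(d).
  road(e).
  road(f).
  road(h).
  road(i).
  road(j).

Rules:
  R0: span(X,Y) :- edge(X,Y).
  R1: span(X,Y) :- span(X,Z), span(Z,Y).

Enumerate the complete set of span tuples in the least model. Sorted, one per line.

round 1: derive span(b,e) via R0 from edge(b,e)
round 1: derive span(c,e) via R0 from edge(c,e)
round 1: derive span(e,f) via R0 from edge(e,f)
round 1: derive span(f,g) via R0 from edge(f,g)
round 1: derive span(f,i) via R0 from edge(f,i)
round 1: derive span(g,b) via R0 from edge(g,b)
round 1: derive span(g,f) via R0 from edge(g,f)
round 1: derive span(h,b) via R0 from edge(h,b)
round 1: derive span(h,i) via R0 from edge(h,i)
round 1: derive span(h,j) via R0 from edge(h,j)
round 1: derive span(j,e) via R0 from edge(j,e)
round 2: derive span(b,f) via R1 from span(b,e), span(e,f)
round 2: derive span(c,f) via R1 from span(c,e), span(e,f)
round 2: derive span(e,g) via R1 from span(e,f), span(f,g)
round 2: derive span(e,i) via R1 from span(e,f), span(f,i)
round 2: derive span(f,b) via R1 from span(f,g), span(g,b)
round 2: derive span(f,f) via R1 from span(f,g), span(g,f)
round 2: derive span(g,e) via R1 from span(g,b), span(b,e)
round 2: derive span(g,g) via R1 from span(g,f), span(f,g)
round 2: derive span(g,i) via R1 from span(g,f), span(f,i)
round 2: derive span(h,e) via R1 from span(h,b), span(b,e)
round 2: derive span(j,f) via R1 from span(j,e), span(e,f)
round 3: derive span(b,b) via R1 from span(b,f), span(f,b)
round 3: derive span(b,g) via R1 from span(b,e), span(e,g)
round 3: derive span(b,i) via R1 from span(b,e), span(e,i)
round 3: derive span(c,b) via R1 from span(c,f), span(f,b)
round 3: derive span(c,g) via R1 from span(c,e), span(e,g)
round 3: derive span(c,i) via R1 from span(c,e), span(e,i)
round 3: derive span(e,b) via R1 from span(e,f), span(f,b)
round 3: derive span(e,e) via R1 from span(e,g), span(g,e)
round 3: derive span(f,e) via R1 from span(f,b), span(b,e)
round 3: derive span(h,f) via R1 from span(h,b), span(b,f)
round 3: derive span(h,g) via R1 from span(h,e), span(e,g)
round 3: derive span(j,b) via R1 from span(j,f), span(f,b)
round 3: derive span(j,g) via R1 from span(j,e), span(e,g)
round 3: derive span(j,i) via R1 from span(j,e), span(e,i)

span(b,b)
span(b,e)
span(b,f)
span(b,g)
span(b,i)
span(c,b)
span(c,e)
span(c,f)
span(c,g)
span(c,i)
span(e,b)
span(e,e)
span(e,f)
span(e,g)
span(e,i)
span(f,b)
span(f,e)
span(f,f)
span(f,g)
span(f,i)
span(g,b)
span(g,e)
span(g,f)
span(g,g)
span(g,i)
span(h,b)
span(h,e)
span(h,f)
span(h,g)
span(h,i)
span(h,j)
span(j,b)
span(j,e)
span(j,f)
span(j,g)
span(j,i)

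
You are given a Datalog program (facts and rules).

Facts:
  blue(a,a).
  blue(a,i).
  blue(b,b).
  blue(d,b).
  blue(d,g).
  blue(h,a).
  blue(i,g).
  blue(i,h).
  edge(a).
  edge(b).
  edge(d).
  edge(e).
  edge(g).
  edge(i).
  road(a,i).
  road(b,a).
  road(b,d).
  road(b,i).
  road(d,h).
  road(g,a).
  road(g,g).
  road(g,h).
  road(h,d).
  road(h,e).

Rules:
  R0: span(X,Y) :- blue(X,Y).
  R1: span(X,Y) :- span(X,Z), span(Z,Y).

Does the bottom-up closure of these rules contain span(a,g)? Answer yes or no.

yes

round 1: derive span(a,a) via R0 from blue(a,a)
round 1: derive span(a,i) via R0 from blue(a,i)
round 1: derive span(b,b) via R0 from blue(b,b)
round 1: derive span(d,b) via R0 from blue(d,b)
round 1: derive span(d,g) via R0 from blue(d,g)
round 1: derive span(h,a) via R0 from blue(h,a)
round 1: derive span(i,g) via R0 from blue(i,g)
round 1: derive span(i,h) via R0 from blue(i,h)
round 2: derive span(a,g) via R1 from span(a,i), span(i,g)
round 2: derive span(a,h) via R1 from span(a,i), span(i,h)
round 2: derive span(h,i) via R1 from span(h,a), span(a,i)
round 2: derive span(i,a) via R1 from span(i,h), span(h,a)
round 3: derive span(h,g) via R1 from span(h,a), span(a,g)
round 3: derive span(h,h) via R1 from span(h,a), span(a,h)
round 3: derive span(i,i) via R1 from span(i,a), span(a,i)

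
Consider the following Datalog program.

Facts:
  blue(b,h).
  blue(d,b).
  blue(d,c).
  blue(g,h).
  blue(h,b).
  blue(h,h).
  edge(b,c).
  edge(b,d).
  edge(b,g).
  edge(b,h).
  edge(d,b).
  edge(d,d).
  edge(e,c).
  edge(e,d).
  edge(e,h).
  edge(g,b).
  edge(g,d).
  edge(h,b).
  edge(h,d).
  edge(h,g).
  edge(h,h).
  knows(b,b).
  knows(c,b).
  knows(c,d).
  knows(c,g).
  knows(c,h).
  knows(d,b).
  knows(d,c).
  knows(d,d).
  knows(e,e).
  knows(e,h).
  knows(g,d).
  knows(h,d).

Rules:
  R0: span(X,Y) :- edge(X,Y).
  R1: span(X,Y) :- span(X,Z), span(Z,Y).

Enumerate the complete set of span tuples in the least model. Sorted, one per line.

span(b,b)
span(b,c)
span(b,d)
span(b,g)
span(b,h)
span(d,b)
span(d,c)
span(d,d)
span(d,g)
span(d,h)
span(e,b)
span(e,c)
span(e,d)
span(e,g)
span(e,h)
span(g,b)
span(g,c)
span(g,d)
span(g,g)
span(g,h)
span(h,b)
span(h,c)
span(h,d)
span(h,g)
span(h,h)

round 1: derive span(b,c) via R0 from edge(b,c)
round 1: derive span(b,d) via R0 from edge(b,d)
round 1: derive span(b,g) via R0 from edge(b,g)
round 1: derive span(b,h) via R0 from edge(b,h)
round 1: derive span(d,b) via R0 from edge(d,b)
round 1: derive span(d,d) via R0 from edge(d,d)
round 1: derive span(e,c) via R0 from edge(e,c)
round 1: derive span(e,d) via R0 from edge(e,d)
round 1: derive span(e,h) via R0 from edge(e,h)
round 1: derive span(g,b) via R0 from edge(g,b)
round 1: derive span(g,d) via R0 from edge(g,d)
round 1: derive span(h,b) via R0 from edge(h,b)
round 1: derive span(h,d) via R0 from edge(h,d)
round 1: derive span(h,g) via R0 from edge(h,g)
round 1: derive span(h,h) via R0 from edge(h,h)
round 2: derive span(b,b) via R1 from span(b,d), span(d,b)
round 2: derive span(d,c) via R1 from span(d,b), span(b,c)
round 2: derive span(d,g) via R1 from span(d,b), span(b,g)
round 2: derive span(d,h) via R1 from span(d,b), span(b,h)
round 2: derive span(e,b) via R1 from span(e,d), span(d,b)
round 2: derive span(e,g) via R1 from span(e,h), span(h,g)
round 2: derive span(g,c) via R1 from span(g,b), span(b,c)
round 2: derive span(g,g) via R1 from span(g,b), span(b,g)
round 2: derive span(g,h) via R1 from span(g,b), span(b,h)
round 2: derive span(h,c) via R1 from span(h,b), span(b,c)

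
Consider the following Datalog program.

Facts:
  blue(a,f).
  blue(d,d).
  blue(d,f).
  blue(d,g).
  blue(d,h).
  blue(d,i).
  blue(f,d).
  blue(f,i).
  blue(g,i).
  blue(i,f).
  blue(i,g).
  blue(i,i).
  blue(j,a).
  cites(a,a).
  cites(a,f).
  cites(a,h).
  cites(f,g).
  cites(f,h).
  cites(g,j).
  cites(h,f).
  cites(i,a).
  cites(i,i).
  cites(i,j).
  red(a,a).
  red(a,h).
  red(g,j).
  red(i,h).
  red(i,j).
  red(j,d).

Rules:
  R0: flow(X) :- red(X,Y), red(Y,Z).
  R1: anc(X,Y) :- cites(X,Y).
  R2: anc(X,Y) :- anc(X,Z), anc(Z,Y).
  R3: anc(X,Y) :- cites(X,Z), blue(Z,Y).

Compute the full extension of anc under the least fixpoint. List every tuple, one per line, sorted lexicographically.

round 1: derive anc(a,a) via R1 from cites(a,a)
round 1: derive anc(a,f) via R1 from cites(a,f)
round 1: derive anc(a,h) via R1 from cites(a,h)
round 1: derive anc(f,g) via R1 from cites(f,g)
round 1: derive anc(f,h) via R1 from cites(f,h)
round 1: derive anc(g,j) via R1 from cites(g,j)
round 1: derive anc(h,f) via R1 from cites(h,f)
round 1: derive anc(i,a) via R1 from cites(i,a)
round 1: derive anc(i,i) via R1 from cites(i,i)
round 1: derive anc(i,j) via R1 from cites(i,j)
round 1: derive anc(a,d) via R3 from cites(a,f), blue(f,d)
round 1: derive anc(a,i) via R3 from cites(a,f), blue(f,i)
round 1: derive anc(f,i) via R3 from cites(f,g), blue(g,i)
round 1: derive anc(g,a) via R3 from cites(g,j), blue(j,a)
round 1: derive anc(h,d) via R3 from cites(h,f), blue(f,d)
round 1: derive anc(h,i) via R3 from cites(h,f), blue(f,i)
round 1: derive anc(i,f) via R3 from cites(i,a), blue(a,f)
round 1: derive anc(i,g) via R3 from cites(i,i), blue(i,g)
round 2: derive anc(a,g) via R2 from anc(a,f), anc(f,g)
round 2: derive anc(a,j) via R2 from anc(a,i), anc(i,j)
round 2: derive anc(f,a) via R2 from anc(f,g), anc(g,a)
round 2: derive anc(f,d) via R2 from anc(f,h), anc(h,d)
round 2: derive anc(f,f) via R2 from anc(f,h), anc(h,f)
round 2: derive anc(f,j) via R2 from anc(f,g), anc(g,j)
round 2: derive anc(g,d) via R2 from anc(g,a), anc(a,d)
round 2: derive anc(g,f) via R2 from anc(g,a), anc(a,f)
round 2: derive anc(g,h) via R2 from anc(g,a), anc(a,h)
round 2: derive anc(g,i) via R2 from anc(g,a), anc(a,i)
round 2: derive anc(h,a) via R2 from anc(h,i), anc(i,a)
round 2: derive anc(h,g) via R2 from anc(h,f), anc(f,g)
round 2: derive anc(h,h) via R2 from anc(h,f), anc(f,h)
round 2: derive anc(h,j) via R2 from anc(h,i), anc(i,j)
round 2: derive anc(i,d) via R2 from anc(i,a), anc(a,d)
round 2: derive anc(i,h) via R2 from anc(i,a), anc(a,h)
round 3: derive anc(g,g) via R2 from anc(g,a), anc(a,g)

anc(a,a)
anc(a,d)
anc(a,f)
anc(a,g)
anc(a,h)
anc(a,i)
anc(a,j)
anc(f,a)
anc(f,d)
anc(f,f)
anc(f,g)
anc(f,h)
anc(f,i)
anc(f,j)
anc(g,a)
anc(g,d)
anc(g,f)
anc(g,g)
anc(g,h)
anc(g,i)
anc(g,j)
anc(h,a)
anc(h,d)
anc(h,f)
anc(h,g)
anc(h,h)
anc(h,i)
anc(h,j)
anc(i,a)
anc(i,d)
anc(i,f)
anc(i,g)
anc(i,h)
anc(i,i)
anc(i,j)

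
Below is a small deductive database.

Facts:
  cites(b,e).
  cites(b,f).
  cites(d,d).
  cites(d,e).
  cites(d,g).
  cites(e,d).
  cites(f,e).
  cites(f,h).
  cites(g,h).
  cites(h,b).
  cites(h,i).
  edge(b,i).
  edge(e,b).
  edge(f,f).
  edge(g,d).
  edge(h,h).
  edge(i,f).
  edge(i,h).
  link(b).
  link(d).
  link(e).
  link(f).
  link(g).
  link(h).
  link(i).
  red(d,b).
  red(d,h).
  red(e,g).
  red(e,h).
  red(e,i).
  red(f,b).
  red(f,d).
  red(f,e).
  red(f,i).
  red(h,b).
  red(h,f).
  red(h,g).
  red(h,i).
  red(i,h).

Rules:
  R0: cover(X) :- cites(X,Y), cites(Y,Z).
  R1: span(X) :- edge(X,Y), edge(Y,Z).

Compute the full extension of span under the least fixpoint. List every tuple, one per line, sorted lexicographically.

round 1: derive span(b) via R1 from edge(b,i), edge(i,f)
round 1: derive span(e) via R1 from edge(e,b), edge(b,i)
round 1: derive span(f) via R1 from edge(f,f), edge(f,f)
round 1: derive span(h) via R1 from edge(h,h), edge(h,h)
round 1: derive span(i) via R1 from edge(i,f), edge(f,f)

span(b)
span(e)
span(f)
span(h)
span(i)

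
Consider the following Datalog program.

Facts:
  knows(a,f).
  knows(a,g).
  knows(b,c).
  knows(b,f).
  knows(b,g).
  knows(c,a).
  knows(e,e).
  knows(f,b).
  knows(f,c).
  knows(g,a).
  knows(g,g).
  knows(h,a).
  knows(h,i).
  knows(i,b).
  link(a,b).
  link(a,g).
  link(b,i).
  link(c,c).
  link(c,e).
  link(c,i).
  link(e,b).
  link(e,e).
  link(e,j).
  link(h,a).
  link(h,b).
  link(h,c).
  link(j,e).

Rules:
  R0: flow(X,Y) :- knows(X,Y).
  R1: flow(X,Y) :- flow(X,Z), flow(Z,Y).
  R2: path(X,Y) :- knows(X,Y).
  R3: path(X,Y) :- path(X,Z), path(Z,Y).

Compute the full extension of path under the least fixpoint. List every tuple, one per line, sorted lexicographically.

path(a,a)
path(a,b)
path(a,c)
path(a,f)
path(a,g)
path(b,a)
path(b,b)
path(b,c)
path(b,f)
path(b,g)
path(c,a)
path(c,b)
path(c,c)
path(c,f)
path(c,g)
path(e,e)
path(f,a)
path(f,b)
path(f,c)
path(f,f)
path(f,g)
path(g,a)
path(g,b)
path(g,c)
path(g,f)
path(g,g)
path(h,a)
path(h,b)
path(h,c)
path(h,f)
path(h,g)
path(h,i)
path(i,a)
path(i,b)
path(i,c)
path(i,f)
path(i,g)

round 1: derive path(a,f) via R2 from knows(a,f)
round 1: derive path(a,g) via R2 from knows(a,g)
round 1: derive path(b,c) via R2 from knows(b,c)
round 1: derive path(b,f) via R2 from knows(b,f)
round 1: derive path(b,g) via R2 from knows(b,g)
round 1: derive path(c,a) via R2 from knows(c,a)
round 1: derive path(e,e) via R2 from knows(e,e)
round 1: derive path(f,b) via R2 from knows(f,b)
round 1: derive path(f,c) via R2 from knows(f,c)
round 1: derive path(g,a) via R2 from knows(g,a)
round 1: derive path(g,g) via R2 from knows(g,g)
round 1: derive path(h,a) via R2 from knows(h,a)
round 1: derive path(h,i) via R2 from knows(h,i)
round 1: derive path(i,b) via R2 from knows(i,b)
round 2: derive path(a,a) via R3 from path(a,g), path(g,a)
round 2: derive path(a,b) via R3 from path(a,f), path(f,b)
round 2: derive path(a,c) via R3 from path(a,f), path(f,c)
round 2: derive path(b,a) via R3 from path(b,c), path(c,a)
round 2: derive path(b,b) via R3 from path(b,f), path(f,b)
round 2: derive path(c,f) via R3 from path(c,a), path(a,f)
round 2: derive path(c,g) via R3 from path(c,a), path(a,g)
round 2: derive path(f,a) via R3 from path(f,c), path(c,a)
round 2: derive path(f,f) via R3 from path(f,b), path(b,f)
round 2: derive path(f,g) via R3 from path(f,b), path(b,g)
round 2: derive path(g,f) via R3 from path(g,a), path(a,f)
round 2: derive path(h,b) via R3 from path(h,i), path(i,b)
round 2: derive path(h,f) via R3 from path(h,a), path(a,f)
round 2: derive path(h,g) via R3 from path(h,a), path(a,g)
round 2: derive path(i,c) via R3 from path(i,b), path(b,c)
round 2: derive path(i,f) via R3 from path(i,b), path(b,f)
round 2: derive path(i,g) via R3 from path(i,b), path(b,g)
round 3: derive path(c,b) via R3 from path(c,a), path(a,b)
round 3: derive path(c,c) via R3 from path(c,a), path(a,c)
round 3: derive path(g,b) via R3 from path(g,a), path(a,b)
round 3: derive path(g,c) via R3 from path(g,a), path(a,c)
round 3: derive path(h,c) via R3 from path(h,a), path(a,c)
round 3: derive path(i,a) via R3 from path(i,b), path(b,a)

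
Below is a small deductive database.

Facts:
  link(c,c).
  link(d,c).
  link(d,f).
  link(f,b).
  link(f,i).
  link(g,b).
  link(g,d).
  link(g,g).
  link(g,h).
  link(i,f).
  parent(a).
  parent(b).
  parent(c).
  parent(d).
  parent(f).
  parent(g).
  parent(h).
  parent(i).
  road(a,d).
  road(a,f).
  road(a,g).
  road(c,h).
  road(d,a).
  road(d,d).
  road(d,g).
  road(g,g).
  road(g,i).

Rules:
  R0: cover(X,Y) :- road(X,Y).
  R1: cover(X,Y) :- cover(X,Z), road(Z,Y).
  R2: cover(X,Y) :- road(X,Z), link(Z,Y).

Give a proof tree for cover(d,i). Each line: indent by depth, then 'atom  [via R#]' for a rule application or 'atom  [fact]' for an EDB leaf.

round 1: derive cover(a,d) via R0 from road(a,d)
round 1: derive cover(a,f) via R0 from road(a,f)
round 1: derive cover(a,g) via R0 from road(a,g)
round 1: derive cover(c,h) via R0 from road(c,h)
round 1: derive cover(d,a) via R0 from road(d,a)
round 1: derive cover(d,d) via R0 from road(d,d)
round 1: derive cover(d,g) via R0 from road(d,g)
round 1: derive cover(g,g) via R0 from road(g,g)
round 1: derive cover(g,i) via R0 from road(g,i)
round 1: derive cover(a,b) via R2 from road(a,f), link(f,b)
round 1: derive cover(a,c) via R2 from road(a,d), link(d,c)
round 1: derive cover(a,h) via R2 from road(a,g), link(g,h)
round 1: derive cover(a,i) via R2 from road(a,f), link(f,i)
round 1: derive cover(d,b) via R2 from road(d,g), link(g,b)
round 1: derive cover(d,c) via R2 from road(d,d), link(d,c)
round 1: derive cover(d,f) via R2 from road(d,d), link(d,f)
round 1: derive cover(d,h) via R2 from road(d,g), link(g,h)
round 1: derive cover(g,b) via R2 from road(g,g), link(g,b)
round 1: derive cover(g,d) via R2 from road(g,g), link(g,d)
round 1: derive cover(g,f) via R2 from road(g,i), link(i,f)
round 1: derive cover(g,h) via R2 from road(g,g), link(g,h)
round 2: derive cover(a,a) via R1 from cover(a,d), road(d,a)
round 2: derive cover(d,i) via R1 from cover(d,g), road(g,i)
round 2: derive cover(g,a) via R1 from cover(g,d), road(d,a)

cover(d,i)  [via R1]
  cover(d,g)  [via R0]
    road(d,g)  [fact]
  road(g,i)  [fact]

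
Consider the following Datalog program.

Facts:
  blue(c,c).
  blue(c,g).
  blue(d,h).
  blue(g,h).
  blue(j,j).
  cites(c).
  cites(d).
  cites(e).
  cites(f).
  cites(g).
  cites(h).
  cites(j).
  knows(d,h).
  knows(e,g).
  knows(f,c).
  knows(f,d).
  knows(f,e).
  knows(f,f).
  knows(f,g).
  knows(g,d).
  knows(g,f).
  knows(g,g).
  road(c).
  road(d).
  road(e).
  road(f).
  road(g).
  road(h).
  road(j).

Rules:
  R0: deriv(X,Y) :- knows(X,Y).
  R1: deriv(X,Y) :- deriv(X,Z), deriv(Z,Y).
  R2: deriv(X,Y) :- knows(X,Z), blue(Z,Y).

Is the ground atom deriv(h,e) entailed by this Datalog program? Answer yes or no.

no

round 1: derive deriv(d,h) via R0 from knows(d,h)
round 1: derive deriv(e,g) via R0 from knows(e,g)
round 1: derive deriv(f,c) via R0 from knows(f,c)
round 1: derive deriv(f,d) via R0 from knows(f,d)
round 1: derive deriv(f,e) via R0 from knows(f,e)
round 1: derive deriv(f,f) via R0 from knows(f,f)
round 1: derive deriv(f,g) via R0 from knows(f,g)
round 1: derive deriv(g,d) via R0 from knows(g,d)
round 1: derive deriv(g,f) via R0 from knows(g,f)
round 1: derive deriv(g,g) via R0 from knows(g,g)
round 1: derive deriv(e,h) via R2 from knows(e,g), blue(g,h)
round 1: derive deriv(f,h) via R2 from knows(f,d), blue(d,h)
round 1: derive deriv(g,h) via R2 from knows(g,d), blue(d,h)
round 2: derive deriv(e,d) via R1 from deriv(e,g), deriv(g,d)
round 2: derive deriv(e,f) via R1 from deriv(e,g), deriv(g,f)
round 2: derive deriv(g,c) via R1 from deriv(g,f), deriv(f,c)
round 2: derive deriv(g,e) via R1 from deriv(g,f), deriv(f,e)
round 3: derive deriv(e,c) via R1 from deriv(e,f), deriv(f,c)
round 3: derive deriv(e,e) via R1 from deriv(e,f), deriv(f,e)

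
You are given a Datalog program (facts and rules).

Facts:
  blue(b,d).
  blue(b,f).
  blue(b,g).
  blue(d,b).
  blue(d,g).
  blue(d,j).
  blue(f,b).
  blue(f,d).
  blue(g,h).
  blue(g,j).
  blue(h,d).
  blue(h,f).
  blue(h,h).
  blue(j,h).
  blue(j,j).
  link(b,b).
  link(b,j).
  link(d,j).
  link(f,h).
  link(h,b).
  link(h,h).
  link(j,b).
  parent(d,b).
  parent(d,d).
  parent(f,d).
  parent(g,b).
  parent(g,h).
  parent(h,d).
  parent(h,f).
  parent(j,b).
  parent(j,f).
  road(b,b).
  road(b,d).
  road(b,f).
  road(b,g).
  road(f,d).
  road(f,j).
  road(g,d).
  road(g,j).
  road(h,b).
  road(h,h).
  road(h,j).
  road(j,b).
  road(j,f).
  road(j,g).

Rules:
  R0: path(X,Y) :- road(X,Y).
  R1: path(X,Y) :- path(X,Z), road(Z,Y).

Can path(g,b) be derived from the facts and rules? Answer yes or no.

yes

round 1: derive path(b,b) via R0 from road(b,b)
round 1: derive path(b,d) via R0 from road(b,d)
round 1: derive path(b,f) via R0 from road(b,f)
round 1: derive path(b,g) via R0 from road(b,g)
round 1: derive path(f,d) via R0 from road(f,d)
round 1: derive path(f,j) via R0 from road(f,j)
round 1: derive path(g,d) via R0 from road(g,d)
round 1: derive path(g,j) via R0 from road(g,j)
round 1: derive path(h,b) via R0 from road(h,b)
round 1: derive path(h,h) via R0 from road(h,h)
round 1: derive path(h,j) via R0 from road(h,j)
round 1: derive path(j,b) via R0 from road(j,b)
round 1: derive path(j,f) via R0 from road(j,f)
round 1: derive path(j,g) via R0 from road(j,g)
round 2: derive path(b,j) via R1 from path(b,f), road(f,j)
round 2: derive path(f,b) via R1 from path(f,j), road(j,b)
round 2: derive path(f,f) via R1 from path(f,j), road(j,f)
round 2: derive path(f,g) via R1 from path(f,j), road(j,g)
round 2: derive path(g,b) via R1 from path(g,j), road(j,b)
round 2: derive path(g,f) via R1 from path(g,j), road(j,f)
round 2: derive path(g,g) via R1 from path(g,j), road(j,g)
round 2: derive path(h,d) via R1 from path(h,b), road(b,d)
round 2: derive path(h,f) via R1 from path(h,b), road(b,f)
round 2: derive path(h,g) via R1 from path(h,b), road(b,g)
round 2: derive path(j,d) via R1 from path(j,b), road(b,d)
round 2: derive path(j,j) via R1 from path(j,f), road(f,j)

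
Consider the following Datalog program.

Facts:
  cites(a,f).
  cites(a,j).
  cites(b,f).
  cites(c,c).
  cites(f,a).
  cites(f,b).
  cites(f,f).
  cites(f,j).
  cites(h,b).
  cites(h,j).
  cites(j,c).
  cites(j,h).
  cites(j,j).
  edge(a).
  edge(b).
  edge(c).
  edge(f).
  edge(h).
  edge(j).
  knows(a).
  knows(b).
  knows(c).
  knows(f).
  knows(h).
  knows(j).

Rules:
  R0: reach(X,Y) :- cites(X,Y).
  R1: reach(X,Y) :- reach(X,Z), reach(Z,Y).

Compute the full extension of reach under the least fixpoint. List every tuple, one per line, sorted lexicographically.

reach(a,a)
reach(a,b)
reach(a,c)
reach(a,f)
reach(a,h)
reach(a,j)
reach(b,a)
reach(b,b)
reach(b,c)
reach(b,f)
reach(b,h)
reach(b,j)
reach(c,c)
reach(f,a)
reach(f,b)
reach(f,c)
reach(f,f)
reach(f,h)
reach(f,j)
reach(h,a)
reach(h,b)
reach(h,c)
reach(h,f)
reach(h,h)
reach(h,j)
reach(j,a)
reach(j,b)
reach(j,c)
reach(j,f)
reach(j,h)
reach(j,j)

round 1: derive reach(a,f) via R0 from cites(a,f)
round 1: derive reach(a,j) via R0 from cites(a,j)
round 1: derive reach(b,f) via R0 from cites(b,f)
round 1: derive reach(c,c) via R0 from cites(c,c)
round 1: derive reach(f,a) via R0 from cites(f,a)
round 1: derive reach(f,b) via R0 from cites(f,b)
round 1: derive reach(f,f) via R0 from cites(f,f)
round 1: derive reach(f,j) via R0 from cites(f,j)
round 1: derive reach(h,b) via R0 from cites(h,b)
round 1: derive reach(h,j) via R0 from cites(h,j)
round 1: derive reach(j,c) via R0 from cites(j,c)
round 1: derive reach(j,h) via R0 from cites(j,h)
round 1: derive reach(j,j) via R0 from cites(j,j)
round 2: derive reach(a,a) via R1 from reach(a,f), reach(f,a)
round 2: derive reach(a,b) via R1 from reach(a,f), reach(f,b)
round 2: derive reach(a,c) via R1 from reach(a,j), reach(j,c)
round 2: derive reach(a,h) via R1 from reach(a,j), reach(j,h)
round 2: derive reach(b,a) via R1 from reach(b,f), reach(f,a)
round 2: derive reach(b,b) via R1 from reach(b,f), reach(f,b)
round 2: derive reach(b,j) via R1 from reach(b,f), reach(f,j)
round 2: derive reach(f,c) via R1 from reach(f,j), reach(j,c)
round 2: derive reach(f,h) via R1 from reach(f,j), reach(j,h)
round 2: derive reach(h,c) via R1 from reach(h,j), reach(j,c)
round 2: derive reach(h,f) via R1 from reach(h,b), reach(b,f)
round 2: derive reach(h,h) via R1 from reach(h,j), reach(j,h)
round 2: derive reach(j,b) via R1 from reach(j,h), reach(h,b)
round 3: derive reach(b,c) via R1 from reach(b,a), reach(a,c)
round 3: derive reach(b,h) via R1 from reach(b,a), reach(a,h)
round 3: derive reach(h,a) via R1 from reach(h,b), reach(b,a)
round 3: derive reach(j,a) via R1 from reach(j,b), reach(b,a)
round 3: derive reach(j,f) via R1 from reach(j,b), reach(b,f)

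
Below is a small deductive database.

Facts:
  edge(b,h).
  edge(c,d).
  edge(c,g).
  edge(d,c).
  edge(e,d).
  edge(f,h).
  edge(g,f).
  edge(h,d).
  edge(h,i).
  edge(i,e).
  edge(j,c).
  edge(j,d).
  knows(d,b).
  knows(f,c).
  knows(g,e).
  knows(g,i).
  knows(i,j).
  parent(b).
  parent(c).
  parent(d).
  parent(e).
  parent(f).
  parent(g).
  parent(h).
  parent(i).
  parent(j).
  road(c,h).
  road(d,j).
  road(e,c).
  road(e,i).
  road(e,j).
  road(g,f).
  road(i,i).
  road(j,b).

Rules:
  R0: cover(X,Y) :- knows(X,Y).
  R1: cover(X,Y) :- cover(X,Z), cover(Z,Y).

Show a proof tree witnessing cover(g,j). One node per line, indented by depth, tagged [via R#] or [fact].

round 1: derive cover(d,b) via R0 from knows(d,b)
round 1: derive cover(f,c) via R0 from knows(f,c)
round 1: derive cover(g,e) via R0 from knows(g,e)
round 1: derive cover(g,i) via R0 from knows(g,i)
round 1: derive cover(i,j) via R0 from knows(i,j)
round 2: derive cover(g,j) via R1 from cover(g,i), cover(i,j)

cover(g,j)  [via R1]
  cover(g,i)  [via R0]
    knows(g,i)  [fact]
  cover(i,j)  [via R0]
    knows(i,j)  [fact]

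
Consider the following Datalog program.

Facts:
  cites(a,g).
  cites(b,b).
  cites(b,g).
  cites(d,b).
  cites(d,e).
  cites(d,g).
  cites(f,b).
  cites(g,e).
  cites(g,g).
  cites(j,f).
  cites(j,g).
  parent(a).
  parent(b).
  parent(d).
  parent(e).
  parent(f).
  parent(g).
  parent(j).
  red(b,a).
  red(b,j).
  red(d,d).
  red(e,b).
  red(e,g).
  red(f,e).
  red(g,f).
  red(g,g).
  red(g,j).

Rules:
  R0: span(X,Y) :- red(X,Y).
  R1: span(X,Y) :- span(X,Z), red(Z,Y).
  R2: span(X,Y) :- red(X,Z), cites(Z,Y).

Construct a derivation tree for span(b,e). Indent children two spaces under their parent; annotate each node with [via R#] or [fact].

round 1: derive span(b,a) via R0 from red(b,a)
round 1: derive span(b,j) via R0 from red(b,j)
round 1: derive span(d,d) via R0 from red(d,d)
round 1: derive span(e,b) via R0 from red(e,b)
round 1: derive span(e,g) via R0 from red(e,g)
round 1: derive span(f,e) via R0 from red(f,e)
round 1: derive span(g,f) via R0 from red(g,f)
round 1: derive span(g,g) via R0 from red(g,g)
round 1: derive span(g,j) via R0 from red(g,j)
round 1: derive span(b,f) via R2 from red(b,j), cites(j,f)
round 1: derive span(b,g) via R2 from red(b,a), cites(a,g)
round 1: derive span(d,b) via R2 from red(d,d), cites(d,b)
round 1: derive span(d,e) via R2 from red(d,d), cites(d,e)
round 1: derive span(d,g) via R2 from red(d,d), cites(d,g)
round 1: derive span(e,e) via R2 from red(e,g), cites(g,e)
round 1: derive span(g,b) via R2 from red(g,f), cites(f,b)
round 1: derive span(g,e) via R2 from red(g,g), cites(g,e)
round 2: derive span(b,e) via R1 from span(b,f), red(f,e)
round 2: derive span(d,a) via R1 from span(d,b), red(b,a)
round 2: derive span(d,f) via R1 from span(d,g), red(g,f)
round 2: derive span(d,j) via R1 from span(d,b), red(b,j)
round 2: derive span(e,a) via R1 from span(e,b), red(b,a)
round 2: derive span(e,f) via R1 from span(e,g), red(g,f)
round 2: derive span(e,j) via R1 from span(e,b), red(b,j)
round 2: derive span(f,b) via R1 from span(f,e), red(e,b)
round 2: derive span(f,g) via R1 from span(f,e), red(e,g)
round 2: derive span(g,a) via R1 from span(g,b), red(b,a)
round 3: derive span(b,b) via R1 from span(b,e), red(e,b)
round 3: derive span(f,a) via R1 from span(f,b), red(b,a)
round 3: derive span(f,f) via R1 from span(f,g), red(g,f)
round 3: derive span(f,j) via R1 from span(f,b), red(b,j)

span(b,e)  [via R1]
  span(b,f)  [via R2]
    red(b,j)  [fact]
    cites(j,f)  [fact]
  red(f,e)  [fact]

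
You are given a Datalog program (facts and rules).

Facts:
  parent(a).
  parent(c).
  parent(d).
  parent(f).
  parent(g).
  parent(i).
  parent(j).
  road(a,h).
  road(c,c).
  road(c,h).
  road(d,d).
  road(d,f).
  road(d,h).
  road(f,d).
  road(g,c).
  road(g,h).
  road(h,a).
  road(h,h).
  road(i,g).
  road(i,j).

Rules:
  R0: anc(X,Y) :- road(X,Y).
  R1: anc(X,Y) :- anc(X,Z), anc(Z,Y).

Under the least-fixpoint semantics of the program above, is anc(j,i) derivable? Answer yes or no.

no

round 1: derive anc(a,h) via R0 from road(a,h)
round 1: derive anc(c,c) via R0 from road(c,c)
round 1: derive anc(c,h) via R0 from road(c,h)
round 1: derive anc(d,d) via R0 from road(d,d)
round 1: derive anc(d,f) via R0 from road(d,f)
round 1: derive anc(d,h) via R0 from road(d,h)
round 1: derive anc(f,d) via R0 from road(f,d)
round 1: derive anc(g,c) via R0 from road(g,c)
round 1: derive anc(g,h) via R0 from road(g,h)
round 1: derive anc(h,a) via R0 from road(h,a)
round 1: derive anc(h,h) via R0 from road(h,h)
round 1: derive anc(i,g) via R0 from road(i,g)
round 1: derive anc(i,j) via R0 from road(i,j)
round 2: derive anc(a,a) via R1 from anc(a,h), anc(h,a)
round 2: derive anc(c,a) via R1 from anc(c,h), anc(h,a)
round 2: derive anc(d,a) via R1 from anc(d,h), anc(h,a)
round 2: derive anc(f,f) via R1 from anc(f,d), anc(d,f)
round 2: derive anc(f,h) via R1 from anc(f,d), anc(d,h)
round 2: derive anc(g,a) via R1 from anc(g,h), anc(h,a)
round 2: derive anc(i,c) via R1 from anc(i,g), anc(g,c)
round 2: derive anc(i,h) via R1 from anc(i,g), anc(g,h)
round 3: derive anc(f,a) via R1 from anc(f,d), anc(d,a)
round 3: derive anc(i,a) via R1 from anc(i,c), anc(c,a)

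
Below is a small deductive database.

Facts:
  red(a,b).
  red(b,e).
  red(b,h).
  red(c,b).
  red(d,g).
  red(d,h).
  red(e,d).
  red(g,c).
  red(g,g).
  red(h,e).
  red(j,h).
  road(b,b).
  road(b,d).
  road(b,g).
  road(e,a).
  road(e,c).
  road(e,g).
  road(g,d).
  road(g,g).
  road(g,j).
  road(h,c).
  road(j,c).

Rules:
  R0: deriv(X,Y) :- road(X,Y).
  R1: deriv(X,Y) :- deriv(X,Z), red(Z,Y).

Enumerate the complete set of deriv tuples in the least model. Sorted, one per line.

round 1: derive deriv(b,b) via R0 from road(b,b)
round 1: derive deriv(b,d) via R0 from road(b,d)
round 1: derive deriv(b,g) via R0 from road(b,g)
round 1: derive deriv(e,a) via R0 from road(e,a)
round 1: derive deriv(e,c) via R0 from road(e,c)
round 1: derive deriv(e,g) via R0 from road(e,g)
round 1: derive deriv(g,d) via R0 from road(g,d)
round 1: derive deriv(g,g) via R0 from road(g,g)
round 1: derive deriv(g,j) via R0 from road(g,j)
round 1: derive deriv(h,c) via R0 from road(h,c)
round 1: derive deriv(j,c) via R0 from road(j,c)
round 2: derive deriv(b,c) via R1 from deriv(b,g), red(g,c)
round 2: derive deriv(b,e) via R1 from deriv(b,b), red(b,e)
round 2: derive deriv(b,h) via R1 from deriv(b,b), red(b,h)
round 2: derive deriv(e,b) via R1 from deriv(e,a), red(a,b)
round 2: derive deriv(g,c) via R1 from deriv(g,g), red(g,c)
round 2: derive deriv(g,h) via R1 from deriv(g,d), red(d,h)
round 2: derive deriv(h,b) via R1 from deriv(h,c), red(c,b)
round 2: derive deriv(j,b) via R1 from deriv(j,c), red(c,b)
round 3: derive deriv(e,e) via R1 from deriv(e,b), red(b,e)
round 3: derive deriv(e,h) via R1 from deriv(e,b), red(b,h)
round 3: derive deriv(g,b) via R1 from deriv(g,c), red(c,b)
round 3: derive deriv(g,e) via R1 from deriv(g,h), red(h,e)
round 3: derive deriv(h,e) via R1 from deriv(h,b), red(b,e)
round 3: derive deriv(h,h) via R1 from deriv(h,b), red(b,h)
round 3: derive deriv(j,e) via R1 from deriv(j,b), red(b,e)
round 3: derive deriv(j,h) via R1 from deriv(j,b), red(b,h)
round 4: derive deriv(e,d) via R1 from deriv(e,e), red(e,d)
round 4: derive deriv(h,d) via R1 from deriv(h,e), red(e,d)
round 4: derive deriv(j,d) via R1 from deriv(j,e), red(e,d)
round 5: derive deriv(h,g) via R1 from deriv(h,d), red(d,g)
round 5: derive deriv(j,g) via R1 from deriv(j,d), red(d,g)

deriv(b,b)
deriv(b,c)
deriv(b,d)
deriv(b,e)
deriv(b,g)
deriv(b,h)
deriv(e,a)
deriv(e,b)
deriv(e,c)
deriv(e,d)
deriv(e,e)
deriv(e,g)
deriv(e,h)
deriv(g,b)
deriv(g,c)
deriv(g,d)
deriv(g,e)
deriv(g,g)
deriv(g,h)
deriv(g,j)
deriv(h,b)
deriv(h,c)
deriv(h,d)
deriv(h,e)
deriv(h,g)
deriv(h,h)
deriv(j,b)
deriv(j,c)
deriv(j,d)
deriv(j,e)
deriv(j,g)
deriv(j,h)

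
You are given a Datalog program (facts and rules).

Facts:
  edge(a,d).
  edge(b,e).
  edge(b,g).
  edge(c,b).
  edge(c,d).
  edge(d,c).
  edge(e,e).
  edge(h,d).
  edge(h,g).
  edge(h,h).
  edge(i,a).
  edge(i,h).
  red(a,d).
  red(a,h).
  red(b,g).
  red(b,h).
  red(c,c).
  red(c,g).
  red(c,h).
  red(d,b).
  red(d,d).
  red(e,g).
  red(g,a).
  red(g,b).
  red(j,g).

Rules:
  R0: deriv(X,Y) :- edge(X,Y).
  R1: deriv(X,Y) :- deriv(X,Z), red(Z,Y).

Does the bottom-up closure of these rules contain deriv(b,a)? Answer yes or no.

yes

round 1: derive deriv(a,d) via R0 from edge(a,d)
round 1: derive deriv(b,e) via R0 from edge(b,e)
round 1: derive deriv(b,g) via R0 from edge(b,g)
round 1: derive deriv(c,b) via R0 from edge(c,b)
round 1: derive deriv(c,d) via R0 from edge(c,d)
round 1: derive deriv(d,c) via R0 from edge(d,c)
round 1: derive deriv(e,e) via R0 from edge(e,e)
round 1: derive deriv(h,d) via R0 from edge(h,d)
round 1: derive deriv(h,g) via R0 from edge(h,g)
round 1: derive deriv(h,h) via R0 from edge(h,h)
round 1: derive deriv(i,a) via R0 from edge(i,a)
round 1: derive deriv(i,h) via R0 from edge(i,h)
round 2: derive deriv(a,b) via R1 from deriv(a,d), red(d,b)
round 2: derive deriv(b,a) via R1 from deriv(b,g), red(g,a)
round 2: derive deriv(b,b) via R1 from deriv(b,g), red(g,b)
round 2: derive deriv(c,g) via R1 from deriv(c,b), red(b,g)
round 2: derive deriv(c,h) via R1 from deriv(c,b), red(b,h)
round 2: derive deriv(d,g) via R1 from deriv(d,c), red(c,g)
round 2: derive deriv(d,h) via R1 from deriv(d,c), red(c,h)
round 2: derive deriv(e,g) via R1 from deriv(e,e), red(e,g)
round 2: derive deriv(h,a) via R1 from deriv(h,g), red(g,a)
round 2: derive deriv(h,b) via R1 from deriv(h,d), red(d,b)
round 2: derive deriv(i,d) via R1 from deriv(i,a), red(a,d)
round 3: derive deriv(a,g) via R1 from deriv(a,b), red(b,g)
round 3: derive deriv(a,h) via R1 from deriv(a,b), red(b,h)
round 3: derive deriv(b,d) via R1 from deriv(b,a), red(a,d)
round 3: derive deriv(b,h) via R1 from deriv(b,a), red(a,h)
round 3: derive deriv(c,a) via R1 from deriv(c,g), red(g,a)
round 3: derive deriv(d,a) via R1 from deriv(d,g), red(g,a)
round 3: derive deriv(d,b) via R1 from deriv(d,g), red(g,b)
round 3: derive deriv(e,a) via R1 from deriv(e,g), red(g,a)
round 3: derive deriv(e,b) via R1 from deriv(e,g), red(g,b)
round 3: derive deriv(i,b) via R1 from deriv(i,d), red(d,b)
round 4: derive deriv(a,a) via R1 from deriv(a,g), red(g,a)
round 4: derive deriv(d,d) via R1 from deriv(d,a), red(a,d)
round 4: derive deriv(e,d) via R1 from deriv(e,a), red(a,d)
round 4: derive deriv(e,h) via R1 from deriv(e,a), red(a,h)
round 4: derive deriv(i,g) via R1 from deriv(i,b), red(b,g)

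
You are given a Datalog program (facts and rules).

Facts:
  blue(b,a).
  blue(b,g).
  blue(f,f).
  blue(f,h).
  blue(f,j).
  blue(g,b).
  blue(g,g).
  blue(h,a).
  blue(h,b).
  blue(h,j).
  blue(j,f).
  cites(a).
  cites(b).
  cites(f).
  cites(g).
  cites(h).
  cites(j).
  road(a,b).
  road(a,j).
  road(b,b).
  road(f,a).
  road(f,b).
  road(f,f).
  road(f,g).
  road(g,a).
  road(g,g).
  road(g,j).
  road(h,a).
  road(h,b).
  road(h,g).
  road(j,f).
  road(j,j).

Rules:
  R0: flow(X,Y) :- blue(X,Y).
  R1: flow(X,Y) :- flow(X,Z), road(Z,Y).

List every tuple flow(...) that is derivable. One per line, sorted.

flow(b,a)
flow(b,b)
flow(b,f)
flow(b,g)
flow(b,j)
flow(f,a)
flow(f,b)
flow(f,f)
flow(f,g)
flow(f,h)
flow(f,j)
flow(g,a)
flow(g,b)
flow(g,f)
flow(g,g)
flow(g,j)
flow(h,a)
flow(h,b)
flow(h,f)
flow(h,g)
flow(h,j)
flow(j,a)
flow(j,b)
flow(j,f)
flow(j,g)
flow(j,j)

round 1: derive flow(b,a) via R0 from blue(b,a)
round 1: derive flow(b,g) via R0 from blue(b,g)
round 1: derive flow(f,f) via R0 from blue(f,f)
round 1: derive flow(f,h) via R0 from blue(f,h)
round 1: derive flow(f,j) via R0 from blue(f,j)
round 1: derive flow(g,b) via R0 from blue(g,b)
round 1: derive flow(g,g) via R0 from blue(g,g)
round 1: derive flow(h,a) via R0 from blue(h,a)
round 1: derive flow(h,b) via R0 from blue(h,b)
round 1: derive flow(h,j) via R0 from blue(h,j)
round 1: derive flow(j,f) via R0 from blue(j,f)
round 2: derive flow(b,b) via R1 from flow(b,a), road(a,b)
round 2: derive flow(b,j) via R1 from flow(b,a), road(a,j)
round 2: derive flow(f,a) via R1 from flow(f,f), road(f,a)
round 2: derive flow(f,b) via R1 from flow(f,f), road(f,b)
round 2: derive flow(f,g) via R1 from flow(f,f), road(f,g)
round 2: derive flow(g,a) via R1 from flow(g,g), road(g,a)
round 2: derive flow(g,j) via R1 from flow(g,g), road(g,j)
round 2: derive flow(h,f) via R1 from flow(h,j), road(j,f)
round 2: derive flow(j,a) via R1 from flow(j,f), road(f,a)
round 2: derive flow(j,b) via R1 from flow(j,f), road(f,b)
round 2: derive flow(j,g) via R1 from flow(j,f), road(f,g)
round 3: derive flow(b,f) via R1 from flow(b,j), road(j,f)
round 3: derive flow(g,f) via R1 from flow(g,j), road(j,f)
round 3: derive flow(h,g) via R1 from flow(h,f), road(f,g)
round 3: derive flow(j,j) via R1 from flow(j,a), road(a,j)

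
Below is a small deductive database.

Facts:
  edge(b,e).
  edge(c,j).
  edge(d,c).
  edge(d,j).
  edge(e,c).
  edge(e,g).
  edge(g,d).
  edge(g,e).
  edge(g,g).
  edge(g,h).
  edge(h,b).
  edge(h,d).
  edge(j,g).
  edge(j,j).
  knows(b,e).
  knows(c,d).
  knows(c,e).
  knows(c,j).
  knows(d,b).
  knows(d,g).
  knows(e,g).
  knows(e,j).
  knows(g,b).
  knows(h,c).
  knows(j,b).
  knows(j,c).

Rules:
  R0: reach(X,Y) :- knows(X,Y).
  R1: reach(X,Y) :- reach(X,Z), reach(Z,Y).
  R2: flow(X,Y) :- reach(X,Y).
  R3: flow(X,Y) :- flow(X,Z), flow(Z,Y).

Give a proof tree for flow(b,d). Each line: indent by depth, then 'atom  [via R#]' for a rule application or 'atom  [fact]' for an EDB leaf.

flow(b,d)  [via R2]
  reach(b,d)  [via R1]
    reach(b,j)  [via R1]
      reach(b,e)  [via R0]
        knows(b,e)  [fact]
      reach(e,j)  [via R0]
        knows(e,j)  [fact]
    reach(j,d)  [via R1]
      reach(j,c)  [via R0]
        knows(j,c)  [fact]
      reach(c,d)  [via R0]
        knows(c,d)  [fact]

round 1: derive reach(b,e) via R0 from knows(b,e)
round 1: derive reach(c,d) via R0 from knows(c,d)
round 1: derive reach(c,e) via R0 from knows(c,e)
round 1: derive reach(c,j) via R0 from knows(c,j)
round 1: derive reach(d,b) via R0 from knows(d,b)
round 1: derive reach(d,g) via R0 from knows(d,g)
round 1: derive reach(e,g) via R0 from knows(e,g)
round 1: derive reach(e,j) via R0 from knows(e,j)
round 1: derive reach(g,b) via R0 from knows(g,b)
round 1: derive reach(h,c) via R0 from knows(h,c)
round 1: derive reach(j,b) via R0 from knows(j,b)
round 1: derive reach(j,c) via R0 from knows(j,c)
round 2: derive reach(b,g) via R1 from reach(b,e), reach(e,g)
round 2: derive reach(b,j) via R1 from reach(b,e), reach(e,j)
round 2: derive reach(c,b) via R1 from reach(c,d), reach(d,b)
round 2: derive reach(c,c) via R1 from reach(c,j), reach(j,c)
round 2: derive reach(c,g) via R1 from reach(c,d), reach(d,g)
round 2: derive reach(d,e) via R1 from reach(d,b), reach(b,e)
round 2: derive reach(e,b) via R1 from reach(e,g), reach(g,b)
round 2: derive reach(e,c) via R1 from reach(e,j), reach(j,c)
round 2: derive reach(g,e) via R1 from reach(g,b), reach(b,e)
round 2: derive reach(h,d) via R1 from reach(h,c), reach(c,d)
round 2: derive reach(h,e) via R1 from reach(h,c), reach(c,e)
round 2: derive reach(h,j) via R1 from reach(h,c), reach(c,j)
round 2: derive reach(j,d) via R1 from reach(j,c), reach(c,d)
round 2: derive reach(j,e) via R1 from reach(j,b), reach(b,e)
round 2: derive reach(j,j) via R1 from reach(j,c), reach(c,j)
round 2: derive flow(b,e) via R2 from reach(b,e)
round 2: derive flow(c,d) via R2 from reach(c,d)
round 2: derive flow(c,e) via R2 from reach(c,e)
round 2: derive flow(c,j) via R2 from reach(c,j)
round 2: derive flow(d,b) via R2 from reach(d,b)
round 2: derive flow(d,g) via R2 from reach(d,g)
round 2: derive flow(e,g) via R2 from reach(e,g)
round 2: derive flow(e,j) via R2 from reach(e,j)
round 2: derive flow(g,b) via R2 from reach(g,b)
round 2: derive flow(h,c) via R2 from reach(h,c)
round 2: derive flow(j,b) via R2 from reach(j,b)
round 2: derive flow(j,c) via R2 from reach(j,c)
round 3: derive reach(b,b) via R1 from reach(b,e), reach(e,b)
round 3: derive reach(b,c) via R1 from reach(b,e), reach(e,c)
round 3: derive reach(b,d) via R1 from reach(b,j), reach(j,d)
round 3: derive reach(d,c) via R1 from reach(d,e), reach(e,c)
round 3: derive reach(d,j) via R1 from reach(d,b), reach(b,j)
round 3: derive reach(e,d) via R1 from reach(e,c), reach(c,d)
round 3: derive reach(e,e) via R1 from reach(e,b), reach(b,e)
round 3: derive reach(g,c) via R1 from reach(g,e), reach(e,c)
round 3: derive reach(g,g) via R1 from reach(g,b), reach(b,g)
round 3: derive reach(g,j) via R1 from reach(g,b), reach(b,j)
round 3: derive reach(h,b) via R1 from reach(h,c), reach(c,b)
round 3: derive reach(h,g) via R1 from reach(h,c), reach(c,g)
round 3: derive reach(j,g) via R1 from reach(j,b), reach(b,g)
round 3: derive flow(b,g) via R2 from reach(b,g)
round 3: derive flow(b,j) via R2 from reach(b,j)
round 3: derive flow(c,b) via R2 from reach(c,b)
round 3: derive flow(c,c) via R2 from reach(c,c)
round 3: derive flow(c,g) via R2 from reach(c,g)
round 3: derive flow(d,e) via R2 from reach(d,e)
round 3: derive flow(e,b) via R2 from reach(e,b)
round 3: derive flow(e,c) via R2 from reach(e,c)
round 3: derive flow(g,e) via R2 from reach(g,e)
round 3: derive flow(h,d) via R2 from reach(h,d)
round 3: derive flow(h,e) via R2 from reach(h,e)
round 3: derive flow(h,j) via R2 from reach(h,j)
round 3: derive flow(j,d) via R2 from reach(j,d)
round 3: derive flow(j,e) via R2 from reach(j,e)
round 3: derive flow(j,j) via R2 from reach(j,j)
round 4: derive reach(d,d) via R1 from reach(d,b), reach(b,d)
round 4: derive reach(g,d) via R1 from reach(g,b), reach(b,d)
round 4: derive flow(b,b) via R2 from reach(b,b)
round 4: derive flow(b,c) via R2 from reach(b,c)
round 4: derive flow(b,d) via R2 from reach(b,d)
round 4: derive flow(d,c) via R2 from reach(d,c)
round 4: derive flow(d,j) via R2 from reach(d,j)
round 4: derive flow(e,d) via R2 from reach(e,d)
round 4: derive flow(e,e) via R2 from reach(e,e)
round 4: derive flow(g,c) via R2 from reach(g,c)
round 4: derive flow(g,g) via R2 from reach(g,g)
round 4: derive flow(g,j) via R2 from reach(g,j)
round 4: derive flow(h,b) via R2 from reach(h,b)
round 4: derive flow(h,g) via R2 from reach(h,g)
round 4: derive flow(j,g) via R2 from reach(j,g)
round 5: derive flow(d,d) via R2 from reach(d,d)
round 5: derive flow(g,d) via R2 from reach(g,d)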